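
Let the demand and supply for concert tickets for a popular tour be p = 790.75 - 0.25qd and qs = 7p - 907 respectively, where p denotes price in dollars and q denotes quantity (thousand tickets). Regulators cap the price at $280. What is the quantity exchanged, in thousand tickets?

Rearranging demand gives qd = 3163 - 4p. Without the control the market clears where 3163 - 4p = 7p - 907, i.e. p* = 370 and q* = 1683.
Because the ceiling (280) lies below the market-clearing price, it is binding.
At p = 280: qd = 3163 - 4·280 = 2043 and qs = 7·280 - 907 = 1053.
The quantity actually transacted is the short side, supply: 1053.

1053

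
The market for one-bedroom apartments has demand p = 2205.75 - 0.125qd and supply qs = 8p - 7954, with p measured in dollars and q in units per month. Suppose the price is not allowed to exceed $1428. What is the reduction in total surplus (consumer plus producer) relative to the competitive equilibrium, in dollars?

236672

Rearranging demand gives qd = 17646 - 8p. In a free market, 17646 - 8p = 8p - 7954 gives the equilibrium p* = 1600, q* = 4846.
The ceiling of 1428 is below the equilibrium price 1600, so it binds.
At p = 1428: qd = 17646 - 8·1428 = 6222 and qs = 8·1428 - 7954 = 3470.
Quantity traded falls to 3470. At q = 3470 the demand price is (17646 - 3470)/8 = 1772 and the supply price is (7954 + 3470)/8 = 1428.
Deadweight loss = ½ · (1772 - 1428) · (4846 - 3470) = ½ · 344 · 1376 = 236672.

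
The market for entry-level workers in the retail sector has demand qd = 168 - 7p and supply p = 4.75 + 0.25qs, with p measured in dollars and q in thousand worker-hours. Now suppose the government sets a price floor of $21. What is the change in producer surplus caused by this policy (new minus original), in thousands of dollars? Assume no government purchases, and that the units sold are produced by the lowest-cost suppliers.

Rearranging supply gives qs = 4p - 19. Setting quantity demanded equal to quantity supplied, 168 - 7p = 4p - 19, gives p* = 17 and q* = 49.
Since 21 > 17, the floor is binding.
At p = 21: qd = 168 - 7·21 = 21 and qs = 4·21 - 19 = 65.
Producer surplus without the control is ½ · (17 - 4.75) · 49 = 300.125.
With the floor, 21 units are sold at 21. The supply price at q = 21 is 10, so PS = ½ · [(21 - 4.75) + (21 - 10)] · 21 = 286.125.
Change in producer surplus = 286.125 - 300.125 = -14.

-14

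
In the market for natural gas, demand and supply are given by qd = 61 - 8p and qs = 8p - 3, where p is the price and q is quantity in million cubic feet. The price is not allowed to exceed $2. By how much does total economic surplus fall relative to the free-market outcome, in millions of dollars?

32

Without the control the market clears where 61 - 8p = 8p - 3, i.e. p* = 4 and q* = 29.
Because the ceiling (2) lies below the market-clearing price, it is binding.
At p = 2: qd = 61 - 8·2 = 45 and qs = 8·2 - 3 = 13.
Quantity traded falls to 13. At q = 13 the demand price is (61 - 13)/8 = 6 and the supply price is (3 + 13)/8 = 2.
Deadweight loss = ½ · (6 - 2) · (29 - 13) = ½ · 4 · 16 = 32.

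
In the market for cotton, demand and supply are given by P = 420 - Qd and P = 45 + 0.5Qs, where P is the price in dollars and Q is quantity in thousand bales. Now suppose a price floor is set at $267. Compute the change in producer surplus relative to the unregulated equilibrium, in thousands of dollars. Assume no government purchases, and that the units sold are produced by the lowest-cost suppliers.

12488.75

Rearranging demand gives Qd = 420 - P; rearranging supply gives Qs = 2P - 90. Without the control the market clears where 420 - P = 2P - 90, i.e. P* = 170 and Q* = 250.
Because the floor (267) lies above the market-clearing price, it is binding.
At P = 267: Qd = 420 - 267 = 153 and Qs = 2·267 - 90 = 444.
Producer surplus without the control is ½ · (170 - 45) · 250 = 15625.
With the floor, 153 units are sold at 267. The supply price at Q = 153 is 121.5, so PS = ½ · [(267 - 45) + (267 - 121.5)] · 153 = 28113.75.
Change in producer surplus = 28113.75 - 15625 = 12488.75.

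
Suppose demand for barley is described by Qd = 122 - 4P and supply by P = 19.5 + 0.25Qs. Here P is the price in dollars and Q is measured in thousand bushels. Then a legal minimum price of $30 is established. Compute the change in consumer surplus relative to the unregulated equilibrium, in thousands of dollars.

-60

Rearranging supply gives Qs = 4P - 78. Equilibrium: 122 - 4P = 4P - 78, so 200 = 8P and P* = 25, Q* = 22.
Since 30 > 25, the floor is binding.
At P = 30: Qd = 122 - 4·30 = 2 and Qs = 4·30 - 78 = 42.
Consumer surplus without the control is ½ · (30.5 - 25) · 22 = 60.5.
With the floor, consumers buy 2 units at 30, so CS = ½ · (30.5 - 30) · 2 = 0.5.
Change in consumer surplus = 0.5 - 60.5 = -60.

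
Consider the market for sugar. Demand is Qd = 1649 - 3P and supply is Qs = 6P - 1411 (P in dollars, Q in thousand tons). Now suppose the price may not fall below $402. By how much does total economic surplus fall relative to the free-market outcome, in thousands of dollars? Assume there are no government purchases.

Setting quantity demanded equal to quantity supplied, 1649 - 3P = 6P - 1411, gives P* = 340 and Q* = 629.
The floor of 402 is above the equilibrium price 340, so it binds.
At P = 402: Qd = 1649 - 3·402 = 443 and Qs = 6·402 - 1411 = 1001.
Quantity traded falls to 443. At Q = 443 the demand price is (1649 - 443)/3 = 402 and the supply price is (1411 + 443)/6 = 309.
Deadweight loss = ½ · (402 - 309) · (629 - 443) = ½ · 93 · 186 = 8649.

8649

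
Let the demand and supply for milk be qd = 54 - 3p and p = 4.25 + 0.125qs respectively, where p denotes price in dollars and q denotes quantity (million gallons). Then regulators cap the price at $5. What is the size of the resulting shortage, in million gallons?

33

Rearranging supply gives qs = 8p - 34. Equilibrium: 54 - 3p = 8p - 34, so 88 = 11p and p* = 8, q* = 30.
Since 5 < 8, the ceiling is binding.
At p = 5: qd = 54 - 3·5 = 39 and qs = 8·5 - 34 = 6.
Shortage = qd - qs = 39 - 6 = 33.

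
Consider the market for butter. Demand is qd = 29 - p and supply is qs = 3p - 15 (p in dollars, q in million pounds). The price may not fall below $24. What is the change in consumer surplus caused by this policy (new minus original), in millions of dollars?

-149.5

Without the control the market clears where 29 - p = 3p - 15, i.e. p* = 11 and q* = 18.
Because the floor (24) lies above the market-clearing price, it is binding.
At p = 24: qd = 29 - 24 = 5 and qs = 3·24 - 15 = 57.
Consumer surplus without the control is ½ · (29 - 11) · 18 = 162.
With the floor, consumers buy 5 units at 24, so CS = ½ · (29 - 24) · 5 = 12.5.
Change in consumer surplus = 12.5 - 162 = -149.5.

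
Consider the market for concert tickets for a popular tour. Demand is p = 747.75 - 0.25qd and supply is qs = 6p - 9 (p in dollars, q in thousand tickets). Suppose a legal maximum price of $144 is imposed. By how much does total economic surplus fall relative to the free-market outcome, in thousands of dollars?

Rearranging demand gives qd = 2991 - 4p. In a free market, 2991 - 4p = 6p - 9 gives the equilibrium p* = 300, q* = 1791.
Because the ceiling (144) lies below the market-clearing price, it is binding.
At p = 144: qd = 2991 - 4·144 = 2415 and qs = 6·144 - 9 = 855.
Quantity traded falls to 855. At q = 855 the demand price is (2991 - 855)/4 = 534 and the supply price is (9 + 855)/6 = 144.
Deadweight loss = ½ · (534 - 144) · (1791 - 855) = ½ · 390 · 936 = 182520.

182520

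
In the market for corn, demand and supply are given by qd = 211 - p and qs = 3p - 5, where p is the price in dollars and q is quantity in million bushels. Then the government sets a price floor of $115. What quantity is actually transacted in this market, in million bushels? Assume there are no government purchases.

96

Setting quantity demanded equal to quantity supplied, 211 - p = 3p - 5, gives p* = 54 and q* = 157.
Because the floor (115) lies above the market-clearing price, it is binding.
At p = 115: qd = 211 - 115 = 96 and qs = 3·115 - 5 = 340.
The quantity actually transacted is the short side, demand: 96.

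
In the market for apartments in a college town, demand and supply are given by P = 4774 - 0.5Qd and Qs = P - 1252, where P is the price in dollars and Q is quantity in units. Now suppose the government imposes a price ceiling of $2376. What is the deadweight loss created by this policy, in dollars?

1123632

Rearranging demand gives Qd = 9548 - 2P. In a free market, 9548 - 2P = P - 1252 gives the equilibrium P* = 3600, Q* = 2348.
Because the ceiling (2376) lies below the market-clearing price, it is binding.
At P = 2376: Qd = 9548 - 2·2376 = 4796 and Qs = 2376 - 1252 = 1124.
Quantity traded falls to 1124. At Q = 1124 the demand price is (9548 - 1124)/2 = 4212 and the supply price is 1252 + 1124 = 2376.
Deadweight loss = ½ · (4212 - 2376) · (2348 - 1124) = ½ · 1836 · 1224 = 1123632.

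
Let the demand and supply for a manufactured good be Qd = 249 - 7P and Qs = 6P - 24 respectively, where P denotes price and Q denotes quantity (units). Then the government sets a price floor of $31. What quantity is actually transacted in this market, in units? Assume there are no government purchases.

Setting quantity demanded equal to quantity supplied, 249 - 7P = 6P - 24, gives P* = 21 and Q* = 102.
Since 31 > 21, the floor is binding.
At P = 31: Qd = 249 - 7·31 = 32 and Qs = 6·31 - 24 = 162.
The quantity actually transacted is the short side, demand: 32.

32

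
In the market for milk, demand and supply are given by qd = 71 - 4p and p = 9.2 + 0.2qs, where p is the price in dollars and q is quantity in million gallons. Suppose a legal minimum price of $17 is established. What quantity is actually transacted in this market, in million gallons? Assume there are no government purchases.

Rearranging supply gives qs = 5p - 46. Setting quantity demanded equal to quantity supplied, 71 - 4p = 5p - 46, gives p* = 13 and q* = 19.
Since 17 > 13, the floor is binding.
At p = 17: qd = 71 - 4·17 = 3 and qs = 5·17 - 46 = 39.
The quantity actually transacted is the short side, demand: 3.

3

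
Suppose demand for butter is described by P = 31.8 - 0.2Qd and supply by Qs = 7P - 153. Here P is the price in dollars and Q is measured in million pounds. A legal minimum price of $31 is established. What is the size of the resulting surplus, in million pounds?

60

Rearranging demand gives Qd = 159 - 5P. Setting quantity demanded equal to quantity supplied, 159 - 5P = 7P - 153, gives P* = 26 and Q* = 29.
Since 31 > 26, the floor is binding.
At P = 31: Qd = 159 - 5·31 = 4 and Qs = 7·31 - 153 = 64.
Surplus = Qs - Qd = 64 - 4 = 60.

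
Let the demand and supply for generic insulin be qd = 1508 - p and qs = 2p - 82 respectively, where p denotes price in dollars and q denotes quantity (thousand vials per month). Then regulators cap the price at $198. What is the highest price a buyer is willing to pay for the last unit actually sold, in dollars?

1194

In a free market, 1508 - p = 2p - 82 gives the equilibrium p* = 530, q* = 978.
Since 198 < 530, the ceiling is binding.
At p = 198: qd = 1508 - 198 = 1310 and qs = 2·198 - 82 = 314.
Only 314 units reach the market. On the demand curve, the marginal buyer's willingness to pay at q = 314 is (1508 - 314) = 1194.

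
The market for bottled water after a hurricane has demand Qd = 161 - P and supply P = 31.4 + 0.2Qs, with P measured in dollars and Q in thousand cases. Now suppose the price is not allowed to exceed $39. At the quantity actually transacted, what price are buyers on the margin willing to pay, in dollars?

123

Rearranging supply gives Qs = 5P - 157. In a free market, 161 - P = 5P - 157 gives the equilibrium P* = 53, Q* = 108.
The ceiling of 39 is below the equilibrium price 53, so it binds.
At P = 39: Qd = 161 - 39 = 122 and Qs = 5·39 - 157 = 38.
Only 38 units reach the market. On the demand curve, the marginal buyer's willingness to pay at Q = 38 is (161 - 38) = 123.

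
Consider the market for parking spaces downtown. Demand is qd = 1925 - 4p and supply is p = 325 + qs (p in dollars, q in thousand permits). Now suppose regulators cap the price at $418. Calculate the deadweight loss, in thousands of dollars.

Rearranging supply gives qs = p - 325. Without the control the market clears where 1925 - 4p = p - 325, i.e. p* = 450 and q* = 125.
Since 418 < 450, the ceiling is binding.
At p = 418: qd = 1925 - 4·418 = 253 and qs = 418 - 325 = 93.
Quantity traded falls to 93. At q = 93 the demand price is (1925 - 93)/4 = 458 and the supply price is 325 + 93 = 418.
Deadweight loss = ½ · (458 - 418) · (125 - 93) = ½ · 40 · 32 = 640.

640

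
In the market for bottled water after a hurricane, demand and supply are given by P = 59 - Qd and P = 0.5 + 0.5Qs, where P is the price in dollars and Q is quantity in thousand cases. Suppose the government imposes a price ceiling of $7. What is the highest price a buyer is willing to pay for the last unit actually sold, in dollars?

46

Rearranging demand gives Qd = 59 - P; rearranging supply gives Qs = 2P - 1. Equilibrium: 59 - P = 2P - 1, so 60 = 3P and P* = 20, Q* = 39.
Since 7 < 20, the ceiling is binding.
At P = 7: Qd = 59 - 7 = 52 and Qs = 2·7 - 1 = 13.
Only 13 units reach the market. On the demand curve, the marginal buyer's willingness to pay at Q = 13 is (59 - 13) = 46.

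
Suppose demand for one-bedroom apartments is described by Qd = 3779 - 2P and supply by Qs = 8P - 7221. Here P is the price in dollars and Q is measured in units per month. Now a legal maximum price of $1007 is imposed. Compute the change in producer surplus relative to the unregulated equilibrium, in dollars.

Equilibrium: 3779 - 2P = 8P - 7221, so 11000 = 10P and P* = 1100, Q* = 1579.
Because the ceiling (1007) lies below the market-clearing price, it is binding.
At P = 1007: Qd = 3779 - 2·1007 = 1765 and Qs = 8·1007 - 7221 = 835.
Producer surplus without the control is ½ · (1100 - 902.625) · 1579 = 155827.5625.
With the ceiling, producers sell 835 units at 1007, so PS = ½ · (1007 - 902.625) · 835 = 43576.5625.
Change in producer surplus = 43576.5625 - 155827.5625 = -112251.

-112251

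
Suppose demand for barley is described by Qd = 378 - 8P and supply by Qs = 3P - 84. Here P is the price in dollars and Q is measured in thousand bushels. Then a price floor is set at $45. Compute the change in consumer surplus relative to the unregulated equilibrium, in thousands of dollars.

-90

Equilibrium: 378 - 8P = 3P - 84, so 462 = 11P and P* = 42, Q* = 42.
The floor of 45 is above the equilibrium price 42, so it binds.
At P = 45: Qd = 378 - 8·45 = 18 and Qs = 3·45 - 84 = 51.
Consumer surplus without the control is ½ · (47.25 - 42) · 42 = 110.25.
With the floor, consumers buy 18 units at 45, so CS = ½ · (47.25 - 45) · 18 = 20.25.
Change in consumer surplus = 20.25 - 110.25 = -90.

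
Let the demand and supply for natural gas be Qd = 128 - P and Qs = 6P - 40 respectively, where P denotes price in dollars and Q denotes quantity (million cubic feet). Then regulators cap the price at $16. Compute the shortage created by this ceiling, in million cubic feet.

Equilibrium: 128 - P = 6P - 40, so 168 = 7P and P* = 24, Q* = 104.
Since 16 < 24, the ceiling is binding.
At P = 16: Qd = 128 - 16 = 112 and Qs = 6·16 - 40 = 56.
Shortage = Qd - Qs = 112 - 56 = 56.

56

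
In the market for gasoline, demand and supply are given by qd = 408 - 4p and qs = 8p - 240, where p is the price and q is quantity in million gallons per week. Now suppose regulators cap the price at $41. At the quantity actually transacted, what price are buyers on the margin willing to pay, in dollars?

80

In a free market, 408 - 4p = 8p - 240 gives the equilibrium p* = 54, q* = 192.
The ceiling of 41 is below the equilibrium price 54, so it binds.
At p = 41: qd = 408 - 4·41 = 244 and qs = 8·41 - 240 = 88.
Only 88 units reach the market. On the demand curve, the marginal buyer's willingness to pay at q = 88 is (408 - 88)/4 = 80.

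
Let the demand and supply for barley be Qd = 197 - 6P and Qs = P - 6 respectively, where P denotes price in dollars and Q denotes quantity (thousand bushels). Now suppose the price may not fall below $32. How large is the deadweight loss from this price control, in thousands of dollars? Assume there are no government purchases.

189

Equilibrium: 197 - 6P = P - 6, so 203 = 7P and P* = 29, Q* = 23.
The floor of 32 is above the equilibrium price 29, so it binds.
At P = 32: Qd = 197 - 6·32 = 5 and Qs = 32 - 6 = 26.
Quantity traded falls to 5. At Q = 5 the demand price is (197 - 5)/6 = 32 and the supply price is 6 + 5 = 11.
Deadweight loss = ½ · (32 - 11) · (23 - 5) = ½ · 21 · 18 = 189.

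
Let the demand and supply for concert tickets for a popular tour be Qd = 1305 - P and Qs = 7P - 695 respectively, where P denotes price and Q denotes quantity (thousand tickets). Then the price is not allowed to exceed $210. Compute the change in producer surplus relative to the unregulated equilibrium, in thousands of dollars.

Setting quantity demanded equal to quantity supplied, 1305 - P = 7P - 695, gives P* = 250 and Q* = 1055.
The ceiling of 210 is below the equilibrium price 250, so it binds.
At P = 210: Qd = 1305 - 210 = 1095 and Qs = 7·210 - 695 = 775.
Producer surplus without the control is ½ · (250 - 695/7) · 1055 = 1113025/14.
With the ceiling, producers sell 775 units at 210, so PS = ½ · (210 - 695/7) · 775 = 600625/14.
Change in producer surplus = 600625/14 - 1113025/14 = -36600.

-36600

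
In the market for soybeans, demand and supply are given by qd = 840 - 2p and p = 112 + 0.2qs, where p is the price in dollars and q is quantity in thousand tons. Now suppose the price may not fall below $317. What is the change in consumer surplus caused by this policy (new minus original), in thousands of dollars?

Rearranging supply gives qs = 5p - 560. Without the control the market clears where 840 - 2p = 5p - 560, i.e. p* = 200 and q* = 440.
Because the floor (317) lies above the market-clearing price, it is binding.
At p = 317: qd = 840 - 2·317 = 206 and qs = 5·317 - 560 = 1025.
Consumer surplus without the control is ½ · (420 - 200) · 440 = 48400.
With the floor, consumers buy 206 units at 317, so CS = ½ · (420 - 317) · 206 = 10609.
Change in consumer surplus = 10609 - 48400 = -37791.

-37791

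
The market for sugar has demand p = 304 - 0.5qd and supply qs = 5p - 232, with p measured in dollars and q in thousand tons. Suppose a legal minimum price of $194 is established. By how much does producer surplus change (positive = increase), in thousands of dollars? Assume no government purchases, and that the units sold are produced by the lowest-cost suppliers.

14089.6

Rearranging demand gives qd = 608 - 2p. Equilibrium: 608 - 2p = 5p - 232, so 840 = 7p and p* = 120, q* = 368.
The floor of 194 is above the equilibrium price 120, so it binds.
At p = 194: qd = 608 - 2·194 = 220 and qs = 5·194 - 232 = 738.
Producer surplus without the control is ½ · (120 - 46.4) · 368 = 13542.4.
With the floor, 220 units are sold at 194. The supply price at q = 220 is 90.4, so PS = ½ · [(194 - 46.4) + (194 - 90.4)] · 220 = 27632.
Change in producer surplus = 27632 - 13542.4 = 14089.6.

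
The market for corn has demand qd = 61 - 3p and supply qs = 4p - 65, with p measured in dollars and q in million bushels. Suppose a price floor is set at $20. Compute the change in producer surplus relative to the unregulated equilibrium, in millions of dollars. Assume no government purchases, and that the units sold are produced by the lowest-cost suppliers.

-2.5

Setting quantity demanded equal to quantity supplied, 61 - 3p = 4p - 65, gives p* = 18 and q* = 7.
Because the floor (20) lies above the market-clearing price, it is binding.
At p = 20: qd = 61 - 3·20 = 1 and qs = 4·20 - 65 = 15.
Producer surplus without the control is ½ · (18 - 16.25) · 7 = 6.125.
With the floor, 1 units are sold at 20. The supply price at q = 1 is 16.5, so PS = ½ · [(20 - 16.25) + (20 - 16.5)] · 1 = 3.625.
Change in producer surplus = 3.625 - 6.125 = -2.5.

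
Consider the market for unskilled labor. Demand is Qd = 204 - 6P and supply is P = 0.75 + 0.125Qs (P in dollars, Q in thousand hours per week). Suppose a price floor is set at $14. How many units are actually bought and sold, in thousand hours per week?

Rearranging supply gives Qs = 8P - 6. Setting quantity demanded equal to quantity supplied, 204 - 6P = 8P - 6, gives P* = 15 and Q* = 114.
The floor of 14 is below the equilibrium price 15, so it is not binding; the market clears at P* = 15, Q* = 114.

114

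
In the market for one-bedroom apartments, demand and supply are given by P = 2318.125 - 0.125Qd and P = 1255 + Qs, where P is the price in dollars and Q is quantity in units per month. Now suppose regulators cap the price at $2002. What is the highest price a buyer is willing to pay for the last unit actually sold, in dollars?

Rearranging demand gives Qd = 18545 - 8P; rearranging supply gives Qs = P - 1255. In a free market, 18545 - 8P = P - 1255 gives the equilibrium P* = 2200, Q* = 945.
The ceiling of 2002 is below the equilibrium price 2200, so it binds.
At P = 2002: Qd = 18545 - 8·2002 = 2529 and Qs = 2002 - 1255 = 747.
Only 747 units reach the market. On the demand curve, the marginal buyer's willingness to pay at Q = 747 is (18545 - 747)/8 = 2224.75.

2224.75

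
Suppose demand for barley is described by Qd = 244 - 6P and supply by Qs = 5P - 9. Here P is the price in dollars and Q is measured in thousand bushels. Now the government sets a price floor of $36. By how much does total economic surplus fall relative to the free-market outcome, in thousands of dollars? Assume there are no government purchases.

In a free market, 244 - 6P = 5P - 9 gives the equilibrium P* = 23, Q* = 106.
Because the floor (36) lies above the market-clearing price, it is binding.
At P = 36: Qd = 244 - 6·36 = 28 and Qs = 5·36 - 9 = 171.
Quantity traded falls to 28. At Q = 28 the demand price is (244 - 28)/6 = 36 and the supply price is (9 + 28)/5 = 7.4.
Deadweight loss = ½ · (36 - 7.4) · (106 - 28) = ½ · 28.6 · 78 = 1115.4.

1115.4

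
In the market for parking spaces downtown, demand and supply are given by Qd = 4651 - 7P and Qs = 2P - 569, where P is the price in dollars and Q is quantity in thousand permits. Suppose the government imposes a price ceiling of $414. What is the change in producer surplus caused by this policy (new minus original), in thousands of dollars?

-70550

In a free market, 4651 - 7P = 2P - 569 gives the equilibrium P* = 580, Q* = 591.
The ceiling of 414 is below the equilibrium price 580, so it binds.
At P = 414: Qd = 4651 - 7·414 = 1753 and Qs = 2·414 - 569 = 259.
Producer surplus without the control is ½ · (580 - 284.5) · 591 = 87320.25.
With the ceiling, producers sell 259 units at 414, so PS = ½ · (414 - 284.5) · 259 = 16770.25.
Change in producer surplus = 16770.25 - 87320.25 = -70550.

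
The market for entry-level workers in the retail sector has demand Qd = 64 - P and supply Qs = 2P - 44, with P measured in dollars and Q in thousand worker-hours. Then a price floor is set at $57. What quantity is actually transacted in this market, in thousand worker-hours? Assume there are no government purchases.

7

In a free market, 64 - P = 2P - 44 gives the equilibrium P* = 36, Q* = 28.
Since 57 > 36, the floor is binding.
At P = 57: Qd = 64 - 57 = 7 and Qs = 2·57 - 44 = 70.
The quantity actually transacted is the short side, demand: 7.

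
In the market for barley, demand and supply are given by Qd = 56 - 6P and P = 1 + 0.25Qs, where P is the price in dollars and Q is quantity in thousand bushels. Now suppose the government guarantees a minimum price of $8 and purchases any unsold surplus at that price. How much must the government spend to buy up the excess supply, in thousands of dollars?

160

Rearranging supply gives Qs = 4P - 4. Without the control the market clears where 56 - 6P = 4P - 4, i.e. P* = 6 and Q* = 20.
Since 8 > 6, the floor is binding.
At P = 8: Qd = 56 - 6·8 = 8 and Qs = 4·8 - 4 = 28.
Surplus = Qs - Qd = 20.
Government expenditure = surplus × support price = 20 × 8 = 160.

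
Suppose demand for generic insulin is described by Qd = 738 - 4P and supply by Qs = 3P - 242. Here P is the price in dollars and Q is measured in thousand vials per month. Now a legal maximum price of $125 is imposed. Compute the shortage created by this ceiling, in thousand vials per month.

In a free market, 738 - 4P = 3P - 242 gives the equilibrium P* = 140, Q* = 178.
Since 125 < 140, the ceiling is binding.
At P = 125: Qd = 738 - 4·125 = 238 and Qs = 3·125 - 242 = 133.
Shortage = Qd - Qs = 238 - 133 = 105.

105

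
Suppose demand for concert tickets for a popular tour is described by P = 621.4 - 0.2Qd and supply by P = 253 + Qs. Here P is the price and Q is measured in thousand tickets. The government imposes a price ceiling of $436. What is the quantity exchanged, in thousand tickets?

Rearranging demand gives Qd = 3107 - 5P; rearranging supply gives Qs = P - 253. Setting quantity demanded equal to quantity supplied, 3107 - 5P = P - 253, gives P* = 560 and Q* = 307.
Since 436 < 560, the ceiling is binding.
At P = 436: Qd = 3107 - 5·436 = 927 and Qs = 436 - 253 = 183.
The quantity actually transacted is the short side, supply: 183.

183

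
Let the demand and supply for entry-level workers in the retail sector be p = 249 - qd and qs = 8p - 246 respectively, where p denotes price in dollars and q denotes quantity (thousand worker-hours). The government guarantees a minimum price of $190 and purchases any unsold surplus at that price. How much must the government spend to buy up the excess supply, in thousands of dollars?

Rearranging demand gives qd = 249 - p. Without the control the market clears where 249 - p = 8p - 246, i.e. p* = 55 and q* = 194.
The floor of 190 is above the equilibrium price 55, so it binds.
At p = 190: qd = 249 - 190 = 59 and qs = 8·190 - 246 = 1274.
Surplus = qs - qd = 1215.
Government expenditure = surplus × support price = 1215 × 190 = 230850.

230850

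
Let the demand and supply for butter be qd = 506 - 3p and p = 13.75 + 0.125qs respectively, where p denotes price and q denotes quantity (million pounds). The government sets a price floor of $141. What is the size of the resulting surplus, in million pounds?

Rearranging supply gives qs = 8p - 110. Setting quantity demanded equal to quantity supplied, 506 - 3p = 8p - 110, gives p* = 56 and q* = 338.
Because the floor (141) lies above the market-clearing price, it is binding.
At p = 141: qd = 506 - 3·141 = 83 and qs = 8·141 - 110 = 1018.
Surplus = qs - qd = 1018 - 83 = 935.

935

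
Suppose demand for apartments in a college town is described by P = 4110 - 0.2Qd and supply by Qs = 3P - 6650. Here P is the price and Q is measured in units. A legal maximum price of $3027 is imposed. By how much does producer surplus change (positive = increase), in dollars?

Rearranging demand gives Qd = 20550 - 5P. Equilibrium: 20550 - 5P = 3P - 6650, so 27200 = 8P and P* = 3400, Q* = 3550.
Because the ceiling (3027) lies below the market-clearing price, it is binding.
At P = 3027: Qd = 20550 - 5·3027 = 5415 and Qs = 3·3027 - 6650 = 2431.
Producer surplus without the control is ½ · (3400 - 6650/3) · 3550 = 6301250/3.
With the ceiling, producers sell 2431 units at 3027, so PS = ½ · (3027 - 6650/3) · 2431 = 5909761/6.
Change in producer surplus = 5909761/6 - 6301250/3 = -1115456.5.

-1115456.5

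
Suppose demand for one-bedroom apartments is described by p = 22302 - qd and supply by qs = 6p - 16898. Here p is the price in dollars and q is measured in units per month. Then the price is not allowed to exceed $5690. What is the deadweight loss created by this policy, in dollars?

0

Rearranging demand gives qd = 22302 - p. Without the control the market clears where 22302 - p = 6p - 16898, i.e. p* = 5600 and q* = 16702.
Since 5690 is above p* = 5600, the ceiling does not bind and the free-market outcome prevails.
Since the control does not bind, no trades are prevented and deadweight loss is zero.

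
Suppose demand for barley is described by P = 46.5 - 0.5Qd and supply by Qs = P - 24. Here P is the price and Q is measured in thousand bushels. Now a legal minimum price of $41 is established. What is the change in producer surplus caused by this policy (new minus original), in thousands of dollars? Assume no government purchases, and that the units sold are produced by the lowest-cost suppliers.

14

Rearranging demand gives Qd = 93 - 2P. Without the control the market clears where 93 - 2P = P - 24, i.e. P* = 39 and Q* = 15.
The floor of 41 is above the equilibrium price 39, so it binds.
At P = 41: Qd = 93 - 2·41 = 11 and Qs = 41 - 24 = 17.
Producer surplus without the control is ½ · (39 - 24) · 15 = 112.5.
With the floor, 11 units are sold at 41. The supply price at Q = 11 is 35, so PS = ½ · [(41 - 24) + (41 - 35)] · 11 = 126.5.
Change in producer surplus = 126.5 - 112.5 = 14.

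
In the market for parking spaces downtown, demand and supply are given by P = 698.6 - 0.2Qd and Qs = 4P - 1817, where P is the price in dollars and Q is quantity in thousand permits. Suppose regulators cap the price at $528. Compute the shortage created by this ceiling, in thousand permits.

558

Rearranging demand gives Qd = 3493 - 5P. In a free market, 3493 - 5P = 4P - 1817 gives the equilibrium P* = 590, Q* = 543.
Since 528 < 590, the ceiling is binding.
At P = 528: Qd = 3493 - 5·528 = 853 and Qs = 4·528 - 1817 = 295.
Shortage = Qd - Qs = 853 - 295 = 558.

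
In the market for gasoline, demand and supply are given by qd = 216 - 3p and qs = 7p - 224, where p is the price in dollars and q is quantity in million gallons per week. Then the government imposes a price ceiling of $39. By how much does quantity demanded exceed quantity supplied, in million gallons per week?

50

In a free market, 216 - 3p = 7p - 224 gives the equilibrium p* = 44, q* = 84.
Because the ceiling (39) lies below the market-clearing price, it is binding.
At p = 39: qd = 216 - 3·39 = 99 and qs = 7·39 - 224 = 49.
Shortage = qd - qs = 99 - 49 = 50.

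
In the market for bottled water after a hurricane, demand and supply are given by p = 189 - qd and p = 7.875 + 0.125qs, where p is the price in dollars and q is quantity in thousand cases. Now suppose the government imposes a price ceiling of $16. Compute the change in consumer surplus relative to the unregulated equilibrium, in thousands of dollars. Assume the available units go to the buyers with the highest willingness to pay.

-3828

Rearranging demand gives qd = 189 - p; rearranging supply gives qs = 8p - 63. In a free market, 189 - p = 8p - 63 gives the equilibrium p* = 28, q* = 161.
Because the ceiling (16) lies below the market-clearing price, it is binding.
At p = 16: qd = 189 - 16 = 173 and qs = 8·16 - 63 = 65.
Consumer surplus without the control is ½ · (189 - 28) · 161 = 12960.5.
With the ceiling, 65 units are sold at 16 (assume they go to the highest-value buyers). The demand price at q = 65 is 124, so CS = ½ · [(189 - 16) + (124 - 16)] · 65 = 9132.5.
Change in consumer surplus = 9132.5 - 12960.5 = -3828.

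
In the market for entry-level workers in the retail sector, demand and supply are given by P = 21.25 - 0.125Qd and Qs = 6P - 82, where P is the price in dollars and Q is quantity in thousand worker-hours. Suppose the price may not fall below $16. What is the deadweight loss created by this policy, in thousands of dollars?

Rearranging demand gives Qd = 170 - 8P. Equilibrium: 170 - 8P = 6P - 82, so 252 = 14P and P* = 18, Q* = 26.
Since 16 is below P* = 18, the floor does not bind and the free-market outcome prevails.
Since the control does not bind, no trades are prevented and deadweight loss is zero.

0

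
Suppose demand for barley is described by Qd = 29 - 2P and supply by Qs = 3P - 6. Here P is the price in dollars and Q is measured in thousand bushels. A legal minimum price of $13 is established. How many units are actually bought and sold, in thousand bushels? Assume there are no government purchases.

In a free market, 29 - 2P = 3P - 6 gives the equilibrium P* = 7, Q* = 15.
Because the floor (13) lies above the market-clearing price, it is binding.
At P = 13: Qd = 29 - 2·13 = 3 and Qs = 3·13 - 6 = 33.
The quantity actually transacted is the short side, demand: 3.

3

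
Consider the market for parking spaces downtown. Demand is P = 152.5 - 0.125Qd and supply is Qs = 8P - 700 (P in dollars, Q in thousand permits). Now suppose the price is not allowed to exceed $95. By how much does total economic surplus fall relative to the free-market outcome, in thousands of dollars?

5000

Rearranging demand gives Qd = 1220 - 8P. Setting quantity demanded equal to quantity supplied, 1220 - 8P = 8P - 700, gives P* = 120 and Q* = 260.
Since 95 < 120, the ceiling is binding.
At P = 95: Qd = 1220 - 8·95 = 460 and Qs = 8·95 - 700 = 60.
Quantity traded falls to 60. At Q = 60 the demand price is (1220 - 60)/8 = 145 and the supply price is (700 + 60)/8 = 95.
Deadweight loss = ½ · (145 - 95) · (260 - 60) = ½ · 50 · 200 = 5000.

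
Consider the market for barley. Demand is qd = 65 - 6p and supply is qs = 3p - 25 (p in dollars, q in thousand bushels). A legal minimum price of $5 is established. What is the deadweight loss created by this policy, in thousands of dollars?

In a free market, 65 - 6p = 3p - 25 gives the equilibrium p* = 10, q* = 5.
Since 5 is below p* = 10, the floor does not bind and the free-market outcome prevails.
Since the control does not bind, no trades are prevented and deadweight loss is zero.

0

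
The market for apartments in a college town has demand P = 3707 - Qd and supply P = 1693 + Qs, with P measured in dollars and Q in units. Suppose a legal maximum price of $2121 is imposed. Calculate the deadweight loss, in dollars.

335241

Rearranging demand gives Qd = 3707 - P; rearranging supply gives Qs = P - 1693. Without the control the market clears where 3707 - P = P - 1693, i.e. P* = 2700 and Q* = 1007.
Since 2121 < 2700, the ceiling is binding.
At P = 2121: Qd = 3707 - 2121 = 1586 and Qs = 2121 - 1693 = 428.
Quantity traded falls to 428. At Q = 428 the demand price is 3707 - 428 = 3279 and the supply price is 1693 + 428 = 2121.
Deadweight loss = ½ · (3279 - 2121) · (1007 - 428) = ½ · 1158 · 579 = 335241.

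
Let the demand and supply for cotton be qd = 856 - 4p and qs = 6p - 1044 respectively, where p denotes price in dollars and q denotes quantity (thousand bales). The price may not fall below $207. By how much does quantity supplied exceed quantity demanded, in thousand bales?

Equilibrium: 856 - 4p = 6p - 1044, so 1900 = 10p and p* = 190, q* = 96.
Since 207 > 190, the floor is binding.
At p = 207: qd = 856 - 4·207 = 28 and qs = 6·207 - 1044 = 198.
Surplus = qs - qd = 198 - 28 = 170.

170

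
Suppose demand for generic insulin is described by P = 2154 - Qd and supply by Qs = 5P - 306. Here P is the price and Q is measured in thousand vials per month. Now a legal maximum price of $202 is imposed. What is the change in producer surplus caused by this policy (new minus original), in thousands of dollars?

-254592

Rearranging demand gives Qd = 2154 - P. Setting quantity demanded equal to quantity supplied, 2154 - P = 5P - 306, gives P* = 410 and Q* = 1744.
The ceiling of 202 is below the equilibrium price 410, so it binds.
At P = 202: Qd = 2154 - 202 = 1952 and Qs = 5·202 - 306 = 704.
Producer surplus without the control is ½ · (410 - 61.2) · 1744 = 304153.6.
With the ceiling, producers sell 704 units at 202, so PS = ½ · (202 - 61.2) · 704 = 49561.6.
Change in producer surplus = 49561.6 - 304153.6 = -254592.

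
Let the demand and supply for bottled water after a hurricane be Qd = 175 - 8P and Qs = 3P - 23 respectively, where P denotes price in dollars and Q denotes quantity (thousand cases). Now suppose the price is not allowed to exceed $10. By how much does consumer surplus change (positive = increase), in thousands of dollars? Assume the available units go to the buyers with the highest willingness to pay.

Equilibrium: 175 - 8P = 3P - 23, so 198 = 11P and P* = 18, Q* = 31.
Because the ceiling (10) lies below the market-clearing price, it is binding.
At P = 10: Qd = 175 - 8·10 = 95 and Qs = 3·10 - 23 = 7.
Consumer surplus without the control is ½ · (21.875 - 18) · 31 = 60.0625.
With the ceiling, 7 units are sold at 10 (assume they go to the highest-value buyers). The demand price at Q = 7 is 21, so CS = ½ · [(21.875 - 10) + (21 - 10)] · 7 = 80.0625.
Change in consumer surplus = 80.0625 - 60.0625 = 20.

20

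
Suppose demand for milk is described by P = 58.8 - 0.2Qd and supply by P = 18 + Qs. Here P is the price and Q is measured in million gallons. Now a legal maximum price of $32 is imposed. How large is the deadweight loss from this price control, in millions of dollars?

Rearranging demand gives Qd = 294 - 5P; rearranging supply gives Qs = P - 18. Equilibrium: 294 - 5P = P - 18, so 312 = 6P and P* = 52, Q* = 34.
Since 32 < 52, the ceiling is binding.
At P = 32: Qd = 294 - 5·32 = 134 and Qs = 32 - 18 = 14.
Quantity traded falls to 14. At Q = 14 the demand price is (294 - 14)/5 = 56 and the supply price is 18 + 14 = 32.
Deadweight loss = ½ · (56 - 32) · (34 - 14) = ½ · 24 · 20 = 240.

240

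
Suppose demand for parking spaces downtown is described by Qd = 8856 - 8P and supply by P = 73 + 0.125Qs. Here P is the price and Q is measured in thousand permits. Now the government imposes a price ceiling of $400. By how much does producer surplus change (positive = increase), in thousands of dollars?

-641440

Rearranging supply gives Qs = 8P - 584. Setting quantity demanded equal to quantity supplied, 8856 - 8P = 8P - 584, gives P* = 590 and Q* = 4136.
The ceiling of 400 is below the equilibrium price 590, so it binds.
At P = 400: Qd = 8856 - 8·400 = 5656 and Qs = 8·400 - 584 = 2616.
Producer surplus without the control is ½ · (590 - 73) · 4136 = 1069156.
With the ceiling, producers sell 2616 units at 400, so PS = ½ · (400 - 73) · 2616 = 427716.
Change in producer surplus = 427716 - 1069156 = -641440.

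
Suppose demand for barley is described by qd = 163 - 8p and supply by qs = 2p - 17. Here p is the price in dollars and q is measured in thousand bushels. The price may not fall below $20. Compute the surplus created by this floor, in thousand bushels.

Setting quantity demanded equal to quantity supplied, 163 - 8p = 2p - 17, gives p* = 18 and q* = 19.
The floor of 20 is above the equilibrium price 18, so it binds.
At p = 20: qd = 163 - 8·20 = 3 and qs = 2·20 - 17 = 23.
Surplus = qs - qd = 23 - 3 = 20.

20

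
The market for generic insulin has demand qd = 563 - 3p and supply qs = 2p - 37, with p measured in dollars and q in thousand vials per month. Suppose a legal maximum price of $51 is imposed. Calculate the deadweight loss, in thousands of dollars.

Without the control the market clears where 563 - 3p = 2p - 37, i.e. p* = 120 and q* = 203.
The ceiling of 51 is below the equilibrium price 120, so it binds.
At p = 51: qd = 563 - 3·51 = 410 and qs = 2·51 - 37 = 65.
Quantity traded falls to 65. At q = 65 the demand price is (563 - 65)/3 = 166 and the supply price is (37 + 65)/2 = 51.
Deadweight loss = ½ · (166 - 51) · (203 - 65) = ½ · 115 · 138 = 7935.

7935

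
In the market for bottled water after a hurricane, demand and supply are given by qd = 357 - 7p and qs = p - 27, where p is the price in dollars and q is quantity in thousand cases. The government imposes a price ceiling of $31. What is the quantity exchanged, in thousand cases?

In a free market, 357 - 7p = p - 27 gives the equilibrium p* = 48, q* = 21.
Since 31 < 48, the ceiling is binding.
At p = 31: qd = 357 - 7·31 = 140 and qs = 31 - 27 = 4.
The quantity actually transacted is the short side, supply: 4.

4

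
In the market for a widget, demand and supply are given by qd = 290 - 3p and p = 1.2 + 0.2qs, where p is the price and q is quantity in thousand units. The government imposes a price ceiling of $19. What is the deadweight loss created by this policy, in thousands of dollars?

2160

Rearranging supply gives qs = 5p - 6. Equilibrium: 290 - 3p = 5p - 6, so 296 = 8p and p* = 37, q* = 179.
The ceiling of 19 is below the equilibrium price 37, so it binds.
At p = 19: qd = 290 - 3·19 = 233 and qs = 5·19 - 6 = 89.
Quantity traded falls to 89. At q = 89 the demand price is (290 - 89)/3 = 67 and the supply price is (6 + 89)/5 = 19.
Deadweight loss = ½ · (67 - 19) · (179 - 89) = ½ · 48 · 90 = 2160.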